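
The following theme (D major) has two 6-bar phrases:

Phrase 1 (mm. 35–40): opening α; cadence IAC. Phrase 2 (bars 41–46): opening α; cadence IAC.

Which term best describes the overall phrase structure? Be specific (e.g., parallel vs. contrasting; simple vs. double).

repeated phrase

Both phrases have the same opening (α) and the same cadence (imperfect authentic cadence): the second is a restatement, not a consequent, so this is a repeated phrase rather than a period.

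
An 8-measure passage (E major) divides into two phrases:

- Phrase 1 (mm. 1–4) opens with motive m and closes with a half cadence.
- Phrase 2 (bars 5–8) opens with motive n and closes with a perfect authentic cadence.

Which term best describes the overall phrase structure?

Phrase 1 ends with a half cadence (weaker) and phrase 2 with a perfect authentic cadence (stronger): antecedent + consequent = a period.
The two phrases open with different material (m / n), so the period is contrasting.

contrasting period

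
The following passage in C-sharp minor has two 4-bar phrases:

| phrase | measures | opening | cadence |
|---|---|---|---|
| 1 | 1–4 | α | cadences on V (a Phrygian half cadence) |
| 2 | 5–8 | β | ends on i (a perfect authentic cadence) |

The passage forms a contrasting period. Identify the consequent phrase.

The phrase ending with the weaker cadence (Phrygian half cadence) is the antecedent; the one ending more conclusively (perfect authentic cadence) is the consequent. The consequent is phrase 2.

phrase 2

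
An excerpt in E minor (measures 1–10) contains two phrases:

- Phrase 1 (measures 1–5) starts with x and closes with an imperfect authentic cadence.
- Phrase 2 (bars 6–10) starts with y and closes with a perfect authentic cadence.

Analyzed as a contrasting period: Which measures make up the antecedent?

The antecedent is the phrase ending with the weaker cadence (imperfect authentic cadence, phrase 1) and the consequent the one ending more conclusively (perfect authentic cadence, phrase 2); the antecedent is mm. 1-5.

measures 1–5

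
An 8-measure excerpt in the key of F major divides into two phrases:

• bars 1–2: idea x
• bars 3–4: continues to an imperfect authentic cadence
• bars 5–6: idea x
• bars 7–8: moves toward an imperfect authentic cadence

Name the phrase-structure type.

Both phrases have the same opening (x) and the same cadence (imperfect authentic cadence): the second is a restatement, not a consequent, so this is a repeated phrase rather than a period.

repeated phrase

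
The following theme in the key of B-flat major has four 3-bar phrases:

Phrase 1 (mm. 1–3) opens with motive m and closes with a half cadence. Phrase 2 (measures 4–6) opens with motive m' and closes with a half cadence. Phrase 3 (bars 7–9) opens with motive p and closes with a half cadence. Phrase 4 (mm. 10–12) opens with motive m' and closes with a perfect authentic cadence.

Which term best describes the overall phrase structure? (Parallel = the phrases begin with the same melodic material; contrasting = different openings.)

Four phrases in two halves: the first half (bars 1-6) ends with a half cadence, the second (measures 7-12) with a perfect authentic cadence — a large antecedent–consequent pair, i.e. a double period.
Phrase 3 begins with different material from phrase 1, making it contrasting.

contrasting double period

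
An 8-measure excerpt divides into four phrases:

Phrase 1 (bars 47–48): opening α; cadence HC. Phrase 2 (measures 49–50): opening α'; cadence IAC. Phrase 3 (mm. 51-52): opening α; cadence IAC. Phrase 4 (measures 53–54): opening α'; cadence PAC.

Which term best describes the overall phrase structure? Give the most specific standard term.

parallel double period

Four phrases in two halves: the first half (bars 47–50) ends with an imperfect authentic cadence, the second (mm. 51-54) with a perfect authentic cadence — a large antecedent–consequent pair, i.e. a double period.
Phrase 3 begins with the same material as phrase 1, making it parallel.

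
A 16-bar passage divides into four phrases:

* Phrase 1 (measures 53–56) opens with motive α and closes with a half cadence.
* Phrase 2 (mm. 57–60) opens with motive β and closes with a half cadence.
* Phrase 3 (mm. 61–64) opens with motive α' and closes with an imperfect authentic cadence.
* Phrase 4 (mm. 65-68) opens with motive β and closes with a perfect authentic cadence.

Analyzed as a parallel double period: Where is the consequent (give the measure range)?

measures 61–68

In a double period the four phrases pair into a large antecedent (phrases 1–2, ending half cadence) and a large consequent (phrases 3–4, ending perfect authentic cadence). The consequent spans measures 61–68.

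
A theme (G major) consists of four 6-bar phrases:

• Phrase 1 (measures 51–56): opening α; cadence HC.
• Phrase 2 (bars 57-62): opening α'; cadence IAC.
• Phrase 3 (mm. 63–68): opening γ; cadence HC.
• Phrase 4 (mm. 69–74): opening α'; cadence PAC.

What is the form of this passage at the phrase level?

contrasting double period

Four phrases in two halves: the first half (mm. 51-62) ends with an imperfect authentic cadence, the second (bars 63-74) with a perfect authentic cadence — a large antecedent–consequent pair, i.e. a double period.
Phrase 3 begins with different material from phrase 1, making it contrasting.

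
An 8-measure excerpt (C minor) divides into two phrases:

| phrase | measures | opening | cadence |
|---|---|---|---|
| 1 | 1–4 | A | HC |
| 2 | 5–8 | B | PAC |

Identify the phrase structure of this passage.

Phrase 1 ends with a half cadence (weaker) and phrase 2 with a perfect authentic cadence (stronger): antecedent + consequent = a period.
The two phrases open with different material (A / B), so the period is contrasting.

contrasting period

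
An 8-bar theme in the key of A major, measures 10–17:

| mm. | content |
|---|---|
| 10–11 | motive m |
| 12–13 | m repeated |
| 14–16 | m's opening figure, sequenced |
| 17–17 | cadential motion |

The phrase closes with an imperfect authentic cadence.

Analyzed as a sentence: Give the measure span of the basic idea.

The presentation of a sentence is the basic idea (measures 10–11) plus its repetition (measures 12–13); the basic idea is therefore bars 10–11.

measures 10–11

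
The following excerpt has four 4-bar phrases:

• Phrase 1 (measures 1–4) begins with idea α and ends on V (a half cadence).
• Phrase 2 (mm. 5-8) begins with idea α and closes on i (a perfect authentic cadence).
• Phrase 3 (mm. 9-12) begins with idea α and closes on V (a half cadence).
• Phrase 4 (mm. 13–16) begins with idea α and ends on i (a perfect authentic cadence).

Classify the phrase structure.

The cadence pattern HC–PAC–HC–PAC is weak–strong twice, and phrases 3–4 restate phrases 1–2: a period heard twice, not a double period (which would end weakly at phrase 2).

repeated period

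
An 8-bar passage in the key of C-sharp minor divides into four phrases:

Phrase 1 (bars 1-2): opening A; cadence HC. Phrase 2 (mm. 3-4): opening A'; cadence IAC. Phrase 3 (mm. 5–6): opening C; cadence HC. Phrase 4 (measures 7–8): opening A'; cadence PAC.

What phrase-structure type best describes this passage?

contrasting double period

Four phrases in two halves: the first half (mm. 1-4) ends with an imperfect authentic cadence, the second (mm. 5–8) with a perfect authentic cadence — a large antecedent–consequent pair, i.e. a double period.
Phrase 3 begins with different material from phrase 1, making it contrasting.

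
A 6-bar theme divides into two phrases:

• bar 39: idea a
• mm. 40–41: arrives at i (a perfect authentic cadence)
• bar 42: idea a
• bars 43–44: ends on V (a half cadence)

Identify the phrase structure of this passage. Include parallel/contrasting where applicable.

phrase group

The second phrase closes with a half cadence, which is not stronger than the first phrase's perfect authentic cadence; without a weak→strong cadential pair there is no antecedent–consequent relationship, so this is a phrase group rather than a period.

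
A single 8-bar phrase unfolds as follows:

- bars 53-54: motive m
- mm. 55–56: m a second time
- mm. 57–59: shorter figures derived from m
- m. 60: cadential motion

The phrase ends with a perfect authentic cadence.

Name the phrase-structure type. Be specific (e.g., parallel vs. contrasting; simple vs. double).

Basic idea (bars 53-54) + its repetition (bars 55–56) form the presentation; fragmentation and cadence (bars 57-60) form the continuation — the 8-bar whole is a sentence.

sentence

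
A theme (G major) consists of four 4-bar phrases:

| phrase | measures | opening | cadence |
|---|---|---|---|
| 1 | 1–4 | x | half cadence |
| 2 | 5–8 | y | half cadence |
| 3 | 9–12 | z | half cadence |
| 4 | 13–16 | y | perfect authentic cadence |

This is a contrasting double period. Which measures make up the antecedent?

measures 1–8

In a double period the first pair of phrases (ending half cadence) is the large antecedent and the second pair (ending perfect authentic cadence) is the large consequent; the antecedent is measures 1–8.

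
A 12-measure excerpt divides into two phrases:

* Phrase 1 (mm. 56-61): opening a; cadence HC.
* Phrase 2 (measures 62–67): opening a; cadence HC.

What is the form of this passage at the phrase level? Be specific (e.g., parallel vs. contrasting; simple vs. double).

repeated phrase

Both phrases have the same opening (a) and the same cadence (half cadence): the second is a restatement, not a consequent, so this is a repeated phrase rather than a period.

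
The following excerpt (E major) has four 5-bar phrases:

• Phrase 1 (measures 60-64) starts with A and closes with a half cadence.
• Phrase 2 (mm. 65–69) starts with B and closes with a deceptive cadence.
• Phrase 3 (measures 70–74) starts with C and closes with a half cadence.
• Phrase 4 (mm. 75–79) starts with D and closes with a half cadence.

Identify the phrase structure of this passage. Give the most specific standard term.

phrase group

Phrase 4 ends with a half cadence, no stronger than phrase 2's deceptive cadence, so the four phrases do not form a double period; nor do phrases 3–4 duplicate 1–2, so it is not a repeated period. With no phrase reaching a conclusive cadence, the passage is a phrase group.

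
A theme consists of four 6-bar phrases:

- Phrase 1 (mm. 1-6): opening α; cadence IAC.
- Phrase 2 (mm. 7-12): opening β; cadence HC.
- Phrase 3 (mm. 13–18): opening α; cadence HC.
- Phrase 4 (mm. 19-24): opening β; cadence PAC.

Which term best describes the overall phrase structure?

parallel double period

Four phrases in two halves: the first half (measures 1–12) ends with a half cadence, the second (bars 13–24) with a perfect authentic cadence — a large antecedent–consequent pair, i.e. a double period.
Phrase 3 begins with the same material as phrase 1, making it parallel.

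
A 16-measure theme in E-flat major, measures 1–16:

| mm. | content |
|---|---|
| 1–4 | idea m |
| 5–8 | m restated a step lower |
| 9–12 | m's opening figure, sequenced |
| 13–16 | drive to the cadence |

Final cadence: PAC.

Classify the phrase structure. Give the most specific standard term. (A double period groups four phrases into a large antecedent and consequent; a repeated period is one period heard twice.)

sentence

Basic idea (mm. 1–4) + its repetition (mm. 5-8) form the presentation; fragmentation and cadence (mm. 9-16) form the continuation — the 16-bar whole is a sentence.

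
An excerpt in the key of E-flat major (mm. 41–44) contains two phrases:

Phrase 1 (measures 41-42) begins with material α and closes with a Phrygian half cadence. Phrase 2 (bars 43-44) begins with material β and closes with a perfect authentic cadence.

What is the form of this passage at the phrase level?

Phrase 1 ends with a Phrygian half cadence (weaker) and phrase 2 with a perfect authentic cadence (stronger): antecedent + consequent = a period.
The two phrases open with different material (α / β), so the period is contrasting.

contrasting period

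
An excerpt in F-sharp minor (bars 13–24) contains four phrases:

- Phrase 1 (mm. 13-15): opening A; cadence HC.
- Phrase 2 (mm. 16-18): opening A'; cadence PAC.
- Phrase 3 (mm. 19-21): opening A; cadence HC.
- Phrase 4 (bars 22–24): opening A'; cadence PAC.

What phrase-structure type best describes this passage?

The cadence pattern HC–PAC–HC–PAC is weak–strong twice, and phrases 3–4 restate phrases 1–2: a period heard twice, not a double period (which would end weakly at phrase 2).

repeated period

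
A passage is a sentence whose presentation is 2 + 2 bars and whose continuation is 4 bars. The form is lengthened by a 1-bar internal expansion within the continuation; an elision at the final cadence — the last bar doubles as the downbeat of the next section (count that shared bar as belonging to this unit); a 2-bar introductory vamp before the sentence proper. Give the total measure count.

Basic sentence: 2 + 2 + 4 = 8 bars.
8 (basic form) + 1 (internal expansion) + 2 (introduction) = 11.
The elision shares a bar with the next section but does not change this unit's count.

11 measures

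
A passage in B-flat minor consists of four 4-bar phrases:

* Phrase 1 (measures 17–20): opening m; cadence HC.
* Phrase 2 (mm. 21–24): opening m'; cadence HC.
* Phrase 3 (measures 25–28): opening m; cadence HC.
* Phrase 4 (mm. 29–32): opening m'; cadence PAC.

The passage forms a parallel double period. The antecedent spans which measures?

measures 17–24

In a double period the four phrases pair into a large antecedent (phrases 1–2, ending half cadence) and a large consequent (phrases 3–4, ending perfect authentic cadence). The antecedent spans measures 17–24.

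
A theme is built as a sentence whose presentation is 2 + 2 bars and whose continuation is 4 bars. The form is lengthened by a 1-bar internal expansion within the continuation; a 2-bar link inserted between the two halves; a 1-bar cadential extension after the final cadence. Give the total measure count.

Basic sentence: 2 + 2 + 4 = 8 bars.
8 (basic form) + 1 (internal expansion) + 2 (link) + 1 (cadential extension) = 12.

12 measures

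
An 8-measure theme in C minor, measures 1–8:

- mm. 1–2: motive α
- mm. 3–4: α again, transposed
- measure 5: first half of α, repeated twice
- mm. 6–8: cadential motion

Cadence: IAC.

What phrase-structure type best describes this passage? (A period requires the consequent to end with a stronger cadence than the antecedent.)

Basic idea (mm. 1–2) + its repetition (mm. 3–4) form the presentation; fragmentation and cadence (bars 5-8) form the continuation — the 8-bar whole is a sentence.

sentence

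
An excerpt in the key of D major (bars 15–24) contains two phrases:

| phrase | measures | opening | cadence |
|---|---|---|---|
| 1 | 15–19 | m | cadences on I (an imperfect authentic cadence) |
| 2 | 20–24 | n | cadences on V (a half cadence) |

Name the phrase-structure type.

phrase group

The second phrase closes with a half cadence, which is not stronger than the first phrase's imperfect authentic cadence; without a weak→strong cadential pair there is no antecedent–consequent relationship, so this is a phrase group rather than a period.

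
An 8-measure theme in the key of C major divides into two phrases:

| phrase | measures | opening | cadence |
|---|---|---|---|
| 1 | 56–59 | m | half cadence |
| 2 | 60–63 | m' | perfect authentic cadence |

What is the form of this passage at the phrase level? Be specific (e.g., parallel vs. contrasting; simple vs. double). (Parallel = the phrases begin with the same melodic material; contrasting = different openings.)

parallel period

Phrase 1 ends with a half cadence (weaker) and phrase 2 with a perfect authentic cadence (stronger): antecedent + consequent = a period.
The two phrases open with the same material (m / m'), so the period is parallel.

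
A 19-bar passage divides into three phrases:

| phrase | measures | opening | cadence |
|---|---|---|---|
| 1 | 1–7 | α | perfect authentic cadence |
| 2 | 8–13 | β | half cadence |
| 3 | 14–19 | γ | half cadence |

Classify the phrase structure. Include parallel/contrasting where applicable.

The final phrase closes with a half cadence, which is not stronger than the preceding half cadence; the 3 phrases lack an overall antecedent–consequent design and so form a phrase group.

phrase group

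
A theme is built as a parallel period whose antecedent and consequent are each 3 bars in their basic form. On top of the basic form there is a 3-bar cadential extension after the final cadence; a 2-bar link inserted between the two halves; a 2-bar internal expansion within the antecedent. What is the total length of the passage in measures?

Basic parallel period: 3 + 3 = 6 bars.
6 (basic form) + 3 (cadential extension) + 2 (link) + 2 (internal expansion) = 13.

13 measures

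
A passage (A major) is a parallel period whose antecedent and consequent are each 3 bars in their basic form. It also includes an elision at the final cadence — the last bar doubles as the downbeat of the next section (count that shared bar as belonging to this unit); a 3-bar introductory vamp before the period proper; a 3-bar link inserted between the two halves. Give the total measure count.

12 measures

Basic parallel period: 3 + 3 = 6 bars.
6 (basic form) + 3 (introduction) + 3 (link) = 12.
The elision shares a bar with the next section but does not change this unit's count.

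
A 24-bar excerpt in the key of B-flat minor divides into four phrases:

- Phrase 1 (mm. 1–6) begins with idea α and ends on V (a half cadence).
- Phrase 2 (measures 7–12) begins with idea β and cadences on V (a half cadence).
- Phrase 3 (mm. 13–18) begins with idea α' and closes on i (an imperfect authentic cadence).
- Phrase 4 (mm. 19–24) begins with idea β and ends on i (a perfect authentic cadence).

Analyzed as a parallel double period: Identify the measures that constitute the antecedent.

In a double period the four phrases pair into a large antecedent (phrases 1–2, ending half cadence) and a large consequent (phrases 3–4, ending perfect authentic cadence). The antecedent spans bars 1–12.

measures 1–12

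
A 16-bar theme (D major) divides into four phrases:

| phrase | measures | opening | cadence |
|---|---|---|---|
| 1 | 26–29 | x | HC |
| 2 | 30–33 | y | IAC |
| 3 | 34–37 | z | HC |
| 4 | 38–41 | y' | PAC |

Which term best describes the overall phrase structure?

Four phrases in two halves: the first half (bars 26-33) ends with an imperfect authentic cadence, the second (measures 34–41) with a perfect authentic cadence — a large antecedent–consequent pair, i.e. a double period.
Phrase 3 begins with different material from phrase 1, making it contrasting.

contrasting double period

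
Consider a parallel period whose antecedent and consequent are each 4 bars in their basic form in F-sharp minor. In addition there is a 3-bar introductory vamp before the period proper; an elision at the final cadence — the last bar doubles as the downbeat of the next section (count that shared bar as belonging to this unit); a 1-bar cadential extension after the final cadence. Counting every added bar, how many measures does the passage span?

Basic parallel period: 4 + 4 = 8 bars.
8 (basic form) + 3 (introduction) + 1 (cadential extension) = 12.
The elision shares a bar with the next section but does not change this unit's count.

12 measures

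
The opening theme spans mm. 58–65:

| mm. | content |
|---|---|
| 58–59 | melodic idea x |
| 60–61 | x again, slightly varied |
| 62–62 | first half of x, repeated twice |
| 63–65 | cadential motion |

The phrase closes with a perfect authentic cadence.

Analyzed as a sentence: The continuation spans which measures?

measures 62–65

After the presentation (bars 58–61), the continuation covers the fragmentation through the cadence: mm. 62–65.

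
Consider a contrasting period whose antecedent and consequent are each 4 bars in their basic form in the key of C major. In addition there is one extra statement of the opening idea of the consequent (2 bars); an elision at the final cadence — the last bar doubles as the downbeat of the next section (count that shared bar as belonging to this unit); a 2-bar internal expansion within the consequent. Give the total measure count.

12 measures

Basic contrasting period: 4 + 4 = 8 bars.
8 (basic form) + 2 (extra statement) + 2 (internal expansion) = 12.
The elision shares a bar with the next section but does not change this unit's count.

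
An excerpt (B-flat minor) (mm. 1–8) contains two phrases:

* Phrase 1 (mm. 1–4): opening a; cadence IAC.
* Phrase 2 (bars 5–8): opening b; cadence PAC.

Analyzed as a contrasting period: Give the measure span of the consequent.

The antecedent is the phrase ending with the weaker cadence (imperfect authentic cadence, phrase 1) and the consequent the one ending more conclusively (perfect authentic cadence, phrase 2); the consequent is mm. 5–8.

measures 5–8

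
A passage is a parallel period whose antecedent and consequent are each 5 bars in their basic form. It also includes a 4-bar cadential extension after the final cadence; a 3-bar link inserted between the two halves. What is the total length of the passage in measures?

17 measures

Basic parallel period: 5 + 5 = 10 bars.
10 (basic form) + 4 (cadential extension) + 3 (link) = 17.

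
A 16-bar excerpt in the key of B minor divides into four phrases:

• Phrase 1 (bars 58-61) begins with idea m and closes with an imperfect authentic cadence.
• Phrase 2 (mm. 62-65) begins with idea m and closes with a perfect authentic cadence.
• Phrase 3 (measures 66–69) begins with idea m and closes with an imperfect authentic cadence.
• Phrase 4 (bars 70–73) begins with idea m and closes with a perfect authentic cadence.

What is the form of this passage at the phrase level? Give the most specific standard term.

The cadence pattern IAC–PAC–IAC–PAC is weak–strong twice, and phrases 3–4 restate phrases 1–2: a period heard twice, not a double period (which would end weakly at phrase 2).

repeated period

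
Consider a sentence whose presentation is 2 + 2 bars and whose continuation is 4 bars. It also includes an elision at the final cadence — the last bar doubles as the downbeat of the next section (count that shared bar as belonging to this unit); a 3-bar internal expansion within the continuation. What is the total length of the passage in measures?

11 measures

Basic sentence: 2 + 2 + 4 = 8 bars.
8 (basic form) + 3 (internal expansion) = 11.
The elision shares a bar with the next section but does not change this unit's count.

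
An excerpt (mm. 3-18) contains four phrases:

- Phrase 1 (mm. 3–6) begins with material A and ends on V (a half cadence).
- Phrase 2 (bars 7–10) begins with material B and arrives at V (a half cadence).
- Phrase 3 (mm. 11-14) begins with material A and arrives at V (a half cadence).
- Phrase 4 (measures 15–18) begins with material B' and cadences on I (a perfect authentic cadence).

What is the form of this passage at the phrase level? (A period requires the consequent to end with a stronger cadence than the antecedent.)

Four phrases in two halves: the first half (mm. 3–10) ends with a half cadence, the second (measures 11–18) with a perfect authentic cadence — a large antecedent–consequent pair, i.e. a double period.
Phrase 3 begins with the same material as phrase 1, making it parallel.

parallel double period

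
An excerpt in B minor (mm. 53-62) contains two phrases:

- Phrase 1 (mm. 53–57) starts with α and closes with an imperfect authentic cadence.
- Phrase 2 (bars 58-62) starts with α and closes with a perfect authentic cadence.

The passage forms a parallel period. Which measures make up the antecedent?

measures 53–57

The antecedent is the phrase ending with the weaker cadence (imperfect authentic cadence, phrase 1) and the consequent the one ending more conclusively (perfect authentic cadence, phrase 2); the antecedent is mm. 53–57.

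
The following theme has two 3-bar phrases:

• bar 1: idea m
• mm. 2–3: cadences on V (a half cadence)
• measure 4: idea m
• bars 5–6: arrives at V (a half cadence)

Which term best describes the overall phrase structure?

Both phrases have the same opening (m) and the same cadence (half cadence): the second is a restatement, not a consequent, so this is a repeated phrase rather than a period.

repeated phrase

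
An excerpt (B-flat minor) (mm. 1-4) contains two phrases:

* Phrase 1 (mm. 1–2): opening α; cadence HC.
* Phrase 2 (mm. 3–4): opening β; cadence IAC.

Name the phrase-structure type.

Phrase 1 ends with a half cadence (weaker) and phrase 2 with an imperfect authentic cadence (stronger): antecedent + consequent = a period.
The two phrases open with different material (α / β), so the period is contrasting.

contrasting period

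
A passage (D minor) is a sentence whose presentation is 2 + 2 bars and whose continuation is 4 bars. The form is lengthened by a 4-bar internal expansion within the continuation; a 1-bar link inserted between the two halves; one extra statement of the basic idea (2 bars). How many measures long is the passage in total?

15 measures

Basic sentence: 2 + 2 + 4 = 8 bars.
8 (basic form) + 4 (internal expansion) + 1 (link) + 2 (extra statement) = 15.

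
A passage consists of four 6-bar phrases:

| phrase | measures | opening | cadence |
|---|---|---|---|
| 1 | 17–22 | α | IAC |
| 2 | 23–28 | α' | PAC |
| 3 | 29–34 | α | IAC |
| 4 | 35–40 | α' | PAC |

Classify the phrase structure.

The cadence pattern IAC–PAC–IAC–PAC is weak–strong twice, and phrases 3–4 restate phrases 1–2: a period heard twice, not a double period (which would end weakly at phrase 2).

repeated period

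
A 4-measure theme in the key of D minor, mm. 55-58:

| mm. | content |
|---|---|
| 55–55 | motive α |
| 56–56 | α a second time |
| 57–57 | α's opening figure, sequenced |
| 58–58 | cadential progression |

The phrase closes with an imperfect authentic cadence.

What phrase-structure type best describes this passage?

sentence

Basic idea (m. 55) + its repetition (measure 56) form the presentation; fragmentation and cadence (bars 57-58) form the continuation — the 4-bar whole is a sentence.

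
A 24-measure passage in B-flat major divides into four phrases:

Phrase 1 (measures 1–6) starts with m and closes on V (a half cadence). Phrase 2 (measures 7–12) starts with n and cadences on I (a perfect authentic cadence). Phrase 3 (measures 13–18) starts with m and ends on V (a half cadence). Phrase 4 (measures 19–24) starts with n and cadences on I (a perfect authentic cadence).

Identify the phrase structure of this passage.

The cadence pattern HC–PAC–HC–PAC is weak–strong twice, and phrases 3–4 restate phrases 1–2: a period heard twice, not a double period (which would end weakly at phrase 2).

repeated period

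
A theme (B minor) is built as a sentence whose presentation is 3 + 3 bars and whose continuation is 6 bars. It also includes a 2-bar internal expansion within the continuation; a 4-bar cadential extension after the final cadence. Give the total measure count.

18 measures

Basic sentence: 3 + 3 + 6 = 12 bars.
12 (basic form) + 2 (internal expansion) + 4 (cadential extension) = 18.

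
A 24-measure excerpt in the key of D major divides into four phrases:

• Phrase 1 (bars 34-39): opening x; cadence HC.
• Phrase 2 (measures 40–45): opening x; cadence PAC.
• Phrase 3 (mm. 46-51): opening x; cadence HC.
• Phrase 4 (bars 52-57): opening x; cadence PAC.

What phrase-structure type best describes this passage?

The cadence pattern HC–PAC–HC–PAC is weak–strong twice, and phrases 3–4 restate phrases 1–2: a period heard twice, not a double period (which would end weakly at phrase 2).

repeated period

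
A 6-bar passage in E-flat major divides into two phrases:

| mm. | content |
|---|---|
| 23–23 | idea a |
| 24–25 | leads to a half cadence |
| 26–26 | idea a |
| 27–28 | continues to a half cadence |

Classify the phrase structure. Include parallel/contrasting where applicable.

Both phrases have the same opening (a) and the same cadence (half cadence): the second is a restatement, not a consequent, so this is a repeated phrase rather than a period.

repeated phrase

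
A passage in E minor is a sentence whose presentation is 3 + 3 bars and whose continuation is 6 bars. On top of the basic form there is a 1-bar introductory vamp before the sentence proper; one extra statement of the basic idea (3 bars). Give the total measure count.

Basic sentence: 3 + 3 + 6 = 12 bars.
12 (basic form) + 1 (introduction) + 3 (extra statement) = 16.

16 measures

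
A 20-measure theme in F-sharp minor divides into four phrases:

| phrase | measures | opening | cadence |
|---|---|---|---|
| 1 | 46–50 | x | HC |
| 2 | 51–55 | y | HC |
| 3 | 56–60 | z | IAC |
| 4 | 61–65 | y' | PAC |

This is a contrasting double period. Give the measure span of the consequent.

In a double period the first pair of phrases (ending half cadence) is the large antecedent and the second pair (ending perfect authentic cadence) is the large consequent; the consequent is measures 56–65.

measures 56–65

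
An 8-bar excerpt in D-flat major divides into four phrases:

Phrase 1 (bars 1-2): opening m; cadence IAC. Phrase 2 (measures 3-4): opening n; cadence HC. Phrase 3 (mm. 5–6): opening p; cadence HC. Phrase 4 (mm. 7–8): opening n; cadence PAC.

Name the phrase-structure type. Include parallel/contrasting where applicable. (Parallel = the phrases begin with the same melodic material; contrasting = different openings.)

Four phrases in two halves: the first half (mm. 1–4) ends with a half cadence, the second (mm. 5-8) with a perfect authentic cadence — a large antecedent–consequent pair, i.e. a double period.
Phrase 3 begins with different material from phrase 1, making it contrasting.

contrasting double period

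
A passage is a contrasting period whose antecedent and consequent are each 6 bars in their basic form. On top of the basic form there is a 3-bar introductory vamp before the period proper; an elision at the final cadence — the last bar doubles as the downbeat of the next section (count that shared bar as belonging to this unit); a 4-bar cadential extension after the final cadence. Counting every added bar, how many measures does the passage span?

19 measures

Basic contrasting period: 6 + 6 = 12 bars.
12 (basic form) + 3 (introduction) + 4 (cadential extension) = 19.
The elision shares a bar with the next section but does not change this unit's count.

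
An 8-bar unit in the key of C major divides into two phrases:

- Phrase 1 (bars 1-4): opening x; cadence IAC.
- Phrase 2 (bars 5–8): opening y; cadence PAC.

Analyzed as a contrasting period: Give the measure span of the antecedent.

measures 1–4

The antecedent is the phrase ending with the weaker cadence (imperfect authentic cadence, phrase 1) and the consequent the one ending more conclusively (perfect authentic cadence, phrase 2); the antecedent is mm. 1-4.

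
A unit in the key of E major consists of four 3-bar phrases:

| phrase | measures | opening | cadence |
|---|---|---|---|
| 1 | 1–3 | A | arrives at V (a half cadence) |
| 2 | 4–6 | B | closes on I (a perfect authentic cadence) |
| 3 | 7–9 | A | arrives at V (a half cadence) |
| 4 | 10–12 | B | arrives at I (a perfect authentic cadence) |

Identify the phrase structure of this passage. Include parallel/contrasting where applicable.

The cadence pattern HC–PAC–HC–PAC is weak–strong twice, and phrases 3–4 restate phrases 1–2: a period heard twice, not a double period (which would end weakly at phrase 2).

repeated period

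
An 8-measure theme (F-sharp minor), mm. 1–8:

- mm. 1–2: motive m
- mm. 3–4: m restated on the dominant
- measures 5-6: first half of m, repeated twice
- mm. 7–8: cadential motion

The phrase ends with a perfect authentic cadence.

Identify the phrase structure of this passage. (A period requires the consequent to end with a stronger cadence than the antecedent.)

sentence

Basic idea (mm. 1–2) + its repetition (measures 3-4) form the presentation; fragmentation and cadence (mm. 5-8) form the continuation — the 8-bar whole is a sentence.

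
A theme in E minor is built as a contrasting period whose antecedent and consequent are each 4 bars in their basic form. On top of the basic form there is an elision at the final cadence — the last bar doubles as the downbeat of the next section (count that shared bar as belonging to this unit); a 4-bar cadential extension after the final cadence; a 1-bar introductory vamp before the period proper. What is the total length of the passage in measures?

Basic contrasting period: 4 + 4 = 8 bars.
8 (basic form) + 4 (cadential extension) + 1 (introduction) = 13.
The elision shares a bar with the next section but does not change this unit's count.

13 measures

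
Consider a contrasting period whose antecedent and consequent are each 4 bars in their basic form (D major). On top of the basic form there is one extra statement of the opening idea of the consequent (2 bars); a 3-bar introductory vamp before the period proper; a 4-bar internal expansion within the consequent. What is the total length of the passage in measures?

Basic contrasting period: 4 + 4 = 8 bars.
8 (basic form) + 2 (extra statement) + 3 (introduction) + 4 (internal expansion) = 17.

17 measures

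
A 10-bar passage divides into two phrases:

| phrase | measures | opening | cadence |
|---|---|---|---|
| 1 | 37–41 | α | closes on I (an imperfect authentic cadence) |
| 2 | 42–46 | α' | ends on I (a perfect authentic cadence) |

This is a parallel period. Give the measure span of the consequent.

measures 42–46

The phrase ending with the weaker cadence (imperfect authentic cadence) is the antecedent; the one ending more conclusively (perfect authentic cadence) is the consequent. The consequent is measures 42–46.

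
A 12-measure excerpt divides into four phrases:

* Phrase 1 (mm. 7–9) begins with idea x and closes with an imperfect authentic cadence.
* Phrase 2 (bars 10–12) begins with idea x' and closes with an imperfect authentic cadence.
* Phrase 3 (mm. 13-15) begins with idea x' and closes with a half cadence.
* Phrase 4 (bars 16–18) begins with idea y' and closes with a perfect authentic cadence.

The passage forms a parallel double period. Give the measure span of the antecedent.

measures 7–12

In a double period the four phrases pair into a large antecedent (phrases 1–2, ending imperfect authentic cadence) and a large consequent (phrases 3–4, ending perfect authentic cadence). The antecedent spans mm. 7–12.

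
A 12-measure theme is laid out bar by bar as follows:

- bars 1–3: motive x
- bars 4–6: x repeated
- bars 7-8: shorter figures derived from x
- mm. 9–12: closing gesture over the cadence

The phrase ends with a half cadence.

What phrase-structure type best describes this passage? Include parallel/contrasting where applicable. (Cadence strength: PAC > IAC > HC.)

Basic idea (bars 1–3) + its repetition (mm. 4–6) form the presentation; fragmentation and cadence (bars 7–12) form the continuation — the 12-bar whole is a sentence.

sentence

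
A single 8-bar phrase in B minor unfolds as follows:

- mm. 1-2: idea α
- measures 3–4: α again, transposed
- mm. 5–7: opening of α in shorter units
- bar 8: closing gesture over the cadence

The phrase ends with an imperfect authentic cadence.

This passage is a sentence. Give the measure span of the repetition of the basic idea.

measures 3–4

The presentation of a sentence is the basic idea (mm. 1–2) plus its repetition (measures 3–4); the repetition of the basic idea is therefore bars 3–4.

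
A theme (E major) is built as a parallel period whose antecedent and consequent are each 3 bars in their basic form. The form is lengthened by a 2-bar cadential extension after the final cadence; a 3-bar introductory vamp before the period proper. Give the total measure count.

Basic parallel period: 3 + 3 = 6 bars.
6 (basic form) + 2 (cadential extension) + 3 (introduction) = 11.

11 measures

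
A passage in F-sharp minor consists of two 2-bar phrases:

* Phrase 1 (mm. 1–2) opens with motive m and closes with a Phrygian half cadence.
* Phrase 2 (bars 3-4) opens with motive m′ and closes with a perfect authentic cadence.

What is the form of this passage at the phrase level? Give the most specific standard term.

Phrase 1 ends with a Phrygian half cadence (weaker) and phrase 2 with a perfect authentic cadence (stronger): antecedent + consequent = a period.
The two phrases open with the same material (m / m′), so the period is parallel.

parallel period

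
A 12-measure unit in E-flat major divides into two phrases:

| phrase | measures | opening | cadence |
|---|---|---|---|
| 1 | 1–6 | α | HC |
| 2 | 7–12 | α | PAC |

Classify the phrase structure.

parallel period

Phrase 1 ends with a half cadence (weaker) and phrase 2 with a perfect authentic cadence (stronger): antecedent + consequent = a period.
The two phrases open with the same material (α / α), so the period is parallel.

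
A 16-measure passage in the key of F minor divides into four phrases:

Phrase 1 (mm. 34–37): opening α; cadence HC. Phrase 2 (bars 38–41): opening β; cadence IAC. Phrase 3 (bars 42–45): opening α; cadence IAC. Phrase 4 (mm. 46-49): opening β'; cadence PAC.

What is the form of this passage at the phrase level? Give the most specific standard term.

Four phrases in two halves: the first half (mm. 34-41) ends with an imperfect authentic cadence, the second (measures 42–49) with a perfect authentic cadence — a large antecedent–consequent pair, i.e. a double period.
Phrase 3 begins with the same material as phrase 1, making it parallel.

parallel double period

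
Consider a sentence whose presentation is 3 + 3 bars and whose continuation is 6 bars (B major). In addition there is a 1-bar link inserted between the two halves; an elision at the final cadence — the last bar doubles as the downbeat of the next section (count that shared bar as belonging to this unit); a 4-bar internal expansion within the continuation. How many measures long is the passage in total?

Basic sentence: 3 + 3 + 6 = 12 bars.
12 (basic form) + 1 (link) + 4 (internal expansion) = 17.
The elision shares a bar with the next section but does not change this unit's count.

17 measures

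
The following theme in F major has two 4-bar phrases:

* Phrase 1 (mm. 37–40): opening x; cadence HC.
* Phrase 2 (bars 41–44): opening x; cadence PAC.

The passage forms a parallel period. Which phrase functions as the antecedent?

The phrase ending with the weaker cadence (half cadence) is the antecedent; the one ending more conclusively (perfect authentic cadence) is the consequent. The antecedent is phrase 1.

phrase 1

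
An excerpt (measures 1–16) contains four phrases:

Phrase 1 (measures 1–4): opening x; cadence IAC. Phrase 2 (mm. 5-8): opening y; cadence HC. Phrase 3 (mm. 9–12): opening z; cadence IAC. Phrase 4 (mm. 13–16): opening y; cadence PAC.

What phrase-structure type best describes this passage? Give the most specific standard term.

contrasting double period

Four phrases in two halves: the first half (mm. 1–8) ends with a half cadence, the second (mm. 9-16) with a perfect authentic cadence — a large antecedent–consequent pair, i.e. a double period.
Phrase 3 begins with different material from phrase 1, making it contrasting.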